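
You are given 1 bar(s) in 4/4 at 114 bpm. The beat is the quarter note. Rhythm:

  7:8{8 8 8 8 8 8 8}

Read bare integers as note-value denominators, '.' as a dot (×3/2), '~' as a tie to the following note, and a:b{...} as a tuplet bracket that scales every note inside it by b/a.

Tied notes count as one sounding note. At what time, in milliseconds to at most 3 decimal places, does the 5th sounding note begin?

1. 0.0ms @ 0 + 300.752ms (4/7)
2. 300.752ms @ 4/7 + 300.752ms (4/7)
3. 601.504ms @ 8/7 + 300.752ms (4/7)
4. 902.256ms @ 12/7 + 300.752ms (4/7)
5. 1203.008ms @ 16/7 + 300.752ms (4/7)
6. 1503.759ms @ 20/7 + 300.752ms (4/7)
7. 1804.511ms @ 24/7 + 300.752ms (4/7)

note 5 onset = 16/7b = 1203.008ms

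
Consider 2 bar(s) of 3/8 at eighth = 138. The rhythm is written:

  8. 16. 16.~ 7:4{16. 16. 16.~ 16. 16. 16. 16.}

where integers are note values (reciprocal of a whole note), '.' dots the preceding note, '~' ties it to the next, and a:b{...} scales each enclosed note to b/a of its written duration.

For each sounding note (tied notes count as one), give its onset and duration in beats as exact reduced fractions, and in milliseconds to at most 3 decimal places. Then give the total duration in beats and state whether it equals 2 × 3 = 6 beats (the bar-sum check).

1) 0.0ms=0b +652.174ms=3/2b
2) 652.174ms=3/2b +326.087ms=3/4b
3) 978.261ms=9/4b +512.422ms=33/28b
4) 1490.683ms=24/7b +186.335ms=3/7b
5) 1677.019ms=27/7b +372.671ms=6/7b
6) 2049.689ms=33/7b +186.335ms=3/7b
7) 2236.025ms=36/7b +186.335ms=3/7b
8) 2422.36ms=39/7b +186.335ms=3/7b
Σ=6b of 6 (138bpm 3/8) — PASS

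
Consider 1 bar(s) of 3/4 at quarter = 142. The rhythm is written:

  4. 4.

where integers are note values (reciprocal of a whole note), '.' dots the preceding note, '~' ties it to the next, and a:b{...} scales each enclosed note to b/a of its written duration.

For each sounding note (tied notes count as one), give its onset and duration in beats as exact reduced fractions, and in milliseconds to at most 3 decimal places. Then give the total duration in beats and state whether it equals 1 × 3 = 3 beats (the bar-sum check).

1) 0.0ms=0b +633.803ms=3/2b
2) 633.803ms=3/2b +633.803ms=3/2b
Σ=3b of 3 (142bpm 3/4) — PASS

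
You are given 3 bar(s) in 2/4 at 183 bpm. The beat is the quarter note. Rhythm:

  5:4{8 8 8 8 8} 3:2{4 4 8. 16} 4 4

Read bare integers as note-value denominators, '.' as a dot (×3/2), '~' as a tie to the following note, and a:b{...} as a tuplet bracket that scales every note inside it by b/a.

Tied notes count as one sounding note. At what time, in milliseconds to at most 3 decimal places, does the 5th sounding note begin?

note 5 onset = 8/5b = 524.59ms

1. 0.0ms @ 0 + 131.148ms (2/5)
2. 131.148ms @ 2/5 + 131.148ms (2/5)
3. 262.295ms @ 4/5 + 131.148ms (2/5)
4. 393.443ms @ 6/5 + 131.148ms (2/5)
5. 524.59ms @ 8/5 + 131.148ms (2/5)
6. 655.738ms @ 2 + 218.579ms (2/3)
7. 874.317ms @ 8/3 + 218.579ms (2/3)
8. 1092.896ms @ 10/3 + 163.934ms (1/2)
9. 1256.831ms @ 23/6 + 54.645ms (1/6)
10. 1311.475ms @ 4 + 327.869ms (1)
11. 1639.344ms @ 5 + 327.869ms (1)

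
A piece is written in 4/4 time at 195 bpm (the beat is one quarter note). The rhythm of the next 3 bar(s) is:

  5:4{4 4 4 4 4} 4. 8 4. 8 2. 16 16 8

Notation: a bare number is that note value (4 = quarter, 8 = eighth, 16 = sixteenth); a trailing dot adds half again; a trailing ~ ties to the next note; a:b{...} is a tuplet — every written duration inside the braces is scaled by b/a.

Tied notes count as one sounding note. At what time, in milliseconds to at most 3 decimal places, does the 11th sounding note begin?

1. 0.0ms @ 0 + 246.154ms (4/5)
2. 246.154ms @ 4/5 + 246.154ms (4/5)
3. 492.308ms @ 8/5 + 246.154ms (4/5)
4. 738.462ms @ 12/5 + 246.154ms (4/5)
5. 984.615ms @ 16/5 + 246.154ms (4/5)
6. 1230.769ms @ 4 + 461.538ms (3/2)
7. 1692.308ms @ 11/2 + 153.846ms (1/2)
8. 1846.154ms @ 6 + 461.538ms (3/2)
9. 2307.692ms @ 15/2 + 153.846ms (1/2)
10. 2461.538ms @ 8 + 923.077ms (3)
11. 3384.615ms @ 11 + 76.923ms (1/4)
12. 3461.538ms @ 45/4 + 76.923ms (1/4)
13. 3538.462ms @ 23/2 + 153.846ms (1/2)

note 11 onset = 11b = 3384.615ms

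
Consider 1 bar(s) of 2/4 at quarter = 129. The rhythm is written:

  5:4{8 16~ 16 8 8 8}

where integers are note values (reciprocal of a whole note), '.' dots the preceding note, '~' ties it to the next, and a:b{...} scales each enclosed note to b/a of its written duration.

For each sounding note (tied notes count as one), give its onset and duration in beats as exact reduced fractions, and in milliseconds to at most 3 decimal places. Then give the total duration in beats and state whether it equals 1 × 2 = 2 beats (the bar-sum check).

1) 0.0ms=0b +186.047ms=2/5b
2) 186.047ms=2/5b +186.047ms=2/5b
3) 372.093ms=4/5b +186.047ms=2/5b
4) 558.14ms=6/5b +186.047ms=2/5b
5) 744.186ms=8/5b +186.047ms=2/5b
Σ=2b of 2 (129bpm 2/4) — PASS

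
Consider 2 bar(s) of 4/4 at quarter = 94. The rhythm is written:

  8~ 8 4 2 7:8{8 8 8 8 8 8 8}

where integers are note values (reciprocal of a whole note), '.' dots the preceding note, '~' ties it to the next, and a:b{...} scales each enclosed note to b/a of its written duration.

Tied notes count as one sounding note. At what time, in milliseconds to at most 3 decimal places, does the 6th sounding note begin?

note 6 onset = 36/7b = 3282.675ms

1. 0.0ms @ 0 + 638.298ms (1)
2. 638.298ms @ 1 + 638.298ms (1)
3. 1276.596ms @ 2 + 1276.596ms (2)
4. 2553.191ms @ 4 + 364.742ms (4/7)
5. 2917.933ms @ 32/7 + 364.742ms (4/7)
6. 3282.675ms @ 36/7 + 364.742ms (4/7)
7. 3647.416ms @ 40/7 + 364.742ms (4/7)
8. 4012.158ms @ 44/7 + 364.742ms (4/7)
9. 4376.9ms @ 48/7 + 364.742ms (4/7)
10. 4741.641ms @ 52/7 + 364.742ms (4/7)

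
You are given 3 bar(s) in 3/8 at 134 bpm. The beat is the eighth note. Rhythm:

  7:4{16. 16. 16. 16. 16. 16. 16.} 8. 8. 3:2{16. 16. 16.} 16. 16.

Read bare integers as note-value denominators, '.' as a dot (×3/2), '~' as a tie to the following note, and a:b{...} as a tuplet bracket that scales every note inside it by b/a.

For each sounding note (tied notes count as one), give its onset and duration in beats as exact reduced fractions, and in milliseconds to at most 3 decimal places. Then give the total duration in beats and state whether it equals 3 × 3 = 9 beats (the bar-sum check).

1) 0.0ms=0b +191.898ms=3/7b
2) 191.898ms=3/7b +191.898ms=3/7b
3) 383.795ms=6/7b +191.898ms=3/7b
4) 575.693ms=9/7b +191.898ms=3/7b
5) 767.591ms=12/7b +191.898ms=3/7b
6) 959.488ms=15/7b +191.898ms=3/7b
7) 1151.386ms=18/7b +191.898ms=3/7b
8) 1343.284ms=3b +671.642ms=3/2b
9) 2014.925ms=9/2b +671.642ms=3/2b
10) 2686.567ms=6b +223.881ms=1/2b
11) 2910.448ms=13/2b +223.881ms=1/2b
12) 3134.328ms=7b +223.881ms=1/2b
13) 3358.209ms=15/2b +335.821ms=3/4b
14) 3694.03ms=33/4b +335.821ms=3/4b
Σ=9b of 9 (134bpm 3/8) — PASS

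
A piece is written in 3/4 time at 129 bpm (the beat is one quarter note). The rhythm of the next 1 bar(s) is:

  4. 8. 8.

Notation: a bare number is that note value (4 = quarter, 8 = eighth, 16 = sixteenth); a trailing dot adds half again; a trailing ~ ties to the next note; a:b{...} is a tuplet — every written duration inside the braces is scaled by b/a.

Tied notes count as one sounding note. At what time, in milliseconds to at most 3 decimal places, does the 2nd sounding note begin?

note 2 onset = 3/2b = 697.674ms

1. 0.0ms @ 0 + 697.674ms (3/2)
2. 697.674ms @ 3/2 + 348.837ms (3/4)
3. 1046.512ms @ 9/4 + 348.837ms (3/4)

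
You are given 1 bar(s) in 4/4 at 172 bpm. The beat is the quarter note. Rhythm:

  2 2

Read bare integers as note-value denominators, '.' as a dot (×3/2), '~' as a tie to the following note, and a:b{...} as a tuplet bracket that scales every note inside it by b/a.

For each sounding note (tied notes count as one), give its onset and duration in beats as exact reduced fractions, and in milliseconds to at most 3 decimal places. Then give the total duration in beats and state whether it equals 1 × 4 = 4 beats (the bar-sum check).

1) 0.0ms=0b +697.674ms=2b
2) 697.674ms=2b +697.674ms=2b
Σ=4b of 4 (172bpm 4/4) — PASS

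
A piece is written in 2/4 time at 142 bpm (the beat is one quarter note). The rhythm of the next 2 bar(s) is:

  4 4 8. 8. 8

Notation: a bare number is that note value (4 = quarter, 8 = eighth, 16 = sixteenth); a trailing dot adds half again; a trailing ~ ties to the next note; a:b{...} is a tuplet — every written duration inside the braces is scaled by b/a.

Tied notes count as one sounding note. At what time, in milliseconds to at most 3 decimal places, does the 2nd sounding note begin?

1. 0.0ms @ 0 + 422.535ms (1)
2. 422.535ms @ 1 + 422.535ms (1)
3. 845.07ms @ 2 + 316.901ms (3/4)
4. 1161.972ms @ 11/4 + 316.901ms (3/4)
5. 1478.873ms @ 7/2 + 211.268ms (1/2)

note 2 onset = 1b = 422.535ms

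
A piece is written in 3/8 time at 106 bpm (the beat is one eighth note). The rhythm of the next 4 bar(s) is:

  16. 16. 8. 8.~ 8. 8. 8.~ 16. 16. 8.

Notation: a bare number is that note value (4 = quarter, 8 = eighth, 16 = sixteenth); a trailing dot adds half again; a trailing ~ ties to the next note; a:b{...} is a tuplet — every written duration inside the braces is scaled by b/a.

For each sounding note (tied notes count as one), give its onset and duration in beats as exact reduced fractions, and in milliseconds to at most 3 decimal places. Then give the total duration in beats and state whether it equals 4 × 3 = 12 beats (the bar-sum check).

1) 0.0ms=0b +424.528ms=3/4b
2) 424.528ms=3/4b +424.528ms=3/4b
3) 849.057ms=3/2b +849.057ms=3/2b
4) 1698.113ms=3b +1698.113ms=3b
5) 3396.226ms=6b +849.057ms=3/2b
6) 4245.283ms=15/2b +1273.585ms=9/4b
7) 5518.868ms=39/4b +424.528ms=3/4b
8) 5943.396ms=21/2b +849.057ms=3/2b
Σ=12b of 12 (106bpm 3/8) — PASS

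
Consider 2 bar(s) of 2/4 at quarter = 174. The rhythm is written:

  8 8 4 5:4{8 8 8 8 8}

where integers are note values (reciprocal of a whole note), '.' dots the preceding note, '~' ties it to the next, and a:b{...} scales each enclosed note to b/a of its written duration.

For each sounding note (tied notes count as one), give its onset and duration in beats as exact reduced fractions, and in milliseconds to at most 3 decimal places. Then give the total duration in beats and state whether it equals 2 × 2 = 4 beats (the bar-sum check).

1) 0.0ms=0b +172.414ms=1/2b
2) 172.414ms=1/2b +172.414ms=1/2b
3) 344.828ms=1b +344.828ms=1b
4) 689.655ms=2b +137.931ms=2/5b
5) 827.586ms=12/5b +137.931ms=2/5b
6) 965.517ms=14/5b +137.931ms=2/5b
7) 1103.448ms=16/5b +137.931ms=2/5b
8) 1241.379ms=18/5b +137.931ms=2/5b
Σ=4b of 4 (174bpm 2/4) — PASS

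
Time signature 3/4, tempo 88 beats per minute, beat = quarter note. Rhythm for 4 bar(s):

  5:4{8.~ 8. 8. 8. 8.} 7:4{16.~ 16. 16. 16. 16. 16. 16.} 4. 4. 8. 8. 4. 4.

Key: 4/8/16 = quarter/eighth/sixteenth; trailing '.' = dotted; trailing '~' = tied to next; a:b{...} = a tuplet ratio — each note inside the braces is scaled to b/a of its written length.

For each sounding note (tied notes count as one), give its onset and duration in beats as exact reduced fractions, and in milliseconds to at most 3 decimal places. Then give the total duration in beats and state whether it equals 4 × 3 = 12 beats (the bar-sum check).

1) 0.0ms=0b +818.182ms=6/5b
2) 818.182ms=6/5b +409.091ms=3/5b
3) 1227.273ms=9/5b +409.091ms=3/5b
4) 1636.364ms=12/5b +409.091ms=3/5b
5) 2045.455ms=3b +292.208ms=3/7b
6) 2337.662ms=24/7b +146.104ms=3/14b
7) 2483.766ms=51/14b +146.104ms=3/14b
8) 2629.87ms=27/7b +146.104ms=3/14b
9) 2775.974ms=57/14b +146.104ms=3/14b
10) 2922.078ms=30/7b +146.104ms=3/14b
11) 3068.182ms=9/2b +1022.727ms=3/2b
12) 4090.909ms=6b +1022.727ms=3/2b
13) 5113.636ms=15/2b +511.364ms=3/4b
14) 5625.0ms=33/4b +511.364ms=3/4b
15) 6136.364ms=9b +1022.727ms=3/2b
16) 7159.091ms=21/2b +1022.727ms=3/2b
Σ=12b of 12 (88bpm 3/4) — PASS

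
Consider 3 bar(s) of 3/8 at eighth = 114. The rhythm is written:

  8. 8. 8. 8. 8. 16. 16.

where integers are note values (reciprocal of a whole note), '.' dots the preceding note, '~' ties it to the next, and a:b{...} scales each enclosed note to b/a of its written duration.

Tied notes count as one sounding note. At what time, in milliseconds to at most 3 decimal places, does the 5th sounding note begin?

1. 0.0ms @ 0 + 789.474ms (3/2)
2. 789.474ms @ 3/2 + 789.474ms (3/2)
3. 1578.947ms @ 3 + 789.474ms (3/2)
4. 2368.421ms @ 9/2 + 789.474ms (3/2)
5. 3157.895ms @ 6 + 789.474ms (3/2)
6. 3947.368ms @ 15/2 + 394.737ms (3/4)
7. 4342.105ms @ 33/4 + 394.737ms (3/4)

note 5 onset = 6b = 3157.895ms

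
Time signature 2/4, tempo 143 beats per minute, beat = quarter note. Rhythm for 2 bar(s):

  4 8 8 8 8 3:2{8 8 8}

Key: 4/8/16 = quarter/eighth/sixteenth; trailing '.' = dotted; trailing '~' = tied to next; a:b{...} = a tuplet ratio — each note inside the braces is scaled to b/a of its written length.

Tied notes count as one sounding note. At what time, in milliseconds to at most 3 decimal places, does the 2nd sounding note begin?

note 2 onset = 1b = 419.58ms

1. 0.0ms @ 0 + 419.58ms (1)
2. 419.58ms @ 1 + 209.79ms (1/2)
3. 629.371ms @ 3/2 + 209.79ms (1/2)
4. 839.161ms @ 2 + 209.79ms (1/2)
5. 1048.951ms @ 5/2 + 209.79ms (1/2)
6. 1258.741ms @ 3 + 139.86ms (1/3)
7. 1398.601ms @ 10/3 + 139.86ms (1/3)
8. 1538.462ms @ 11/3 + 139.86ms (1/3)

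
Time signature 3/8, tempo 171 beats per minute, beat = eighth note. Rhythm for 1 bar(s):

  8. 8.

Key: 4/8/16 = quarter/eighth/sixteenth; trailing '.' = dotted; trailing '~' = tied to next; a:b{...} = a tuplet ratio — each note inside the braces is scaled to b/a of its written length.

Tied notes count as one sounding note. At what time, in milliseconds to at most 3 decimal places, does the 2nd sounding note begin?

1. 0.0ms @ 0 + 526.316ms (3/2)
2. 526.316ms @ 3/2 + 526.316ms (3/2)

note 2 onset = 3/2b = 526.316ms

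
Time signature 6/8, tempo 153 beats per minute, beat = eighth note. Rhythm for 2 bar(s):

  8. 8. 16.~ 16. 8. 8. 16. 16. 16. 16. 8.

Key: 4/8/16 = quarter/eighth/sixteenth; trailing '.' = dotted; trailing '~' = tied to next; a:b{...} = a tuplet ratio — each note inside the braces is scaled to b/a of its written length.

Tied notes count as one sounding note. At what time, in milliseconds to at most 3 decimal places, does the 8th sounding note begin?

note 8 onset = 9b = 3529.412ms

1. 0.0ms @ 0 + 588.235ms (3/2)
2. 588.235ms @ 3/2 + 588.235ms (3/2)
3. 1176.471ms @ 3 + 588.235ms (3/2)
4. 1764.706ms @ 9/2 + 588.235ms (3/2)
5. 2352.941ms @ 6 + 588.235ms (3/2)
6. 2941.176ms @ 15/2 + 294.118ms (3/4)
7. 3235.294ms @ 33/4 + 294.118ms (3/4)
8. 3529.412ms @ 9 + 294.118ms (3/4)
9. 3823.529ms @ 39/4 + 294.118ms (3/4)
10. 4117.647ms @ 21/2 + 588.235ms (3/2)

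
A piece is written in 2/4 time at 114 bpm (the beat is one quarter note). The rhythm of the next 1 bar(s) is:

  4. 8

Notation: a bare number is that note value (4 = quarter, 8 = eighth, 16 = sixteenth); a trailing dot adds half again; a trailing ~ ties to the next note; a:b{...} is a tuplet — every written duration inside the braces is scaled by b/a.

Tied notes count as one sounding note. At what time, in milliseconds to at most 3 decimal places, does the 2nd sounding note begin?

1. 0.0ms @ 0 + 789.474ms (3/2)
2. 789.474ms @ 3/2 + 263.158ms (1/2)

note 2 onset = 3/2b = 789.474ms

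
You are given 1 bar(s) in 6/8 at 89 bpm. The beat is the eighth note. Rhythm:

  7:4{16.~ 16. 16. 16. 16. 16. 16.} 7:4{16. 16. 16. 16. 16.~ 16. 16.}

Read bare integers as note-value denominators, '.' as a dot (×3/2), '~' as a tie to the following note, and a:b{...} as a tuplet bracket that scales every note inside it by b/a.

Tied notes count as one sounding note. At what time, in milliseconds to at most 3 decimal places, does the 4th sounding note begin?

note 4 onset = 12/7b = 1155.698ms

1. 0.0ms @ 0 + 577.849ms (6/7)
2. 577.849ms @ 6/7 + 288.925ms (3/7)
3. 866.774ms @ 9/7 + 288.925ms (3/7)
4. 1155.698ms @ 12/7 + 288.925ms (3/7)
5. 1444.623ms @ 15/7 + 288.925ms (3/7)
6. 1733.547ms @ 18/7 + 288.925ms (3/7)
7. 2022.472ms @ 3 + 288.925ms (3/7)
8. 2311.396ms @ 24/7 + 288.925ms (3/7)
9. 2600.321ms @ 27/7 + 288.925ms (3/7)
10. 2889.246ms @ 30/7 + 288.925ms (3/7)
11. 3178.17ms @ 33/7 + 577.849ms (6/7)
12. 3756.019ms @ 39/7 + 288.925ms (3/7)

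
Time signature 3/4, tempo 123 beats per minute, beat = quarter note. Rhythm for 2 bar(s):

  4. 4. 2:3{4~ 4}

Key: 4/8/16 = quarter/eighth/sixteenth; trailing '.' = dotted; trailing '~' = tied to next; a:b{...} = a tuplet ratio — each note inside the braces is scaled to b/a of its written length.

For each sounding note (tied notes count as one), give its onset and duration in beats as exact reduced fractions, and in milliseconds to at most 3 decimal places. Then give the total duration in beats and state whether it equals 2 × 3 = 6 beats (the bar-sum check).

1) 0.0ms=0b +731.707ms=3/2b
2) 731.707ms=3/2b +731.707ms=3/2b
3) 1463.415ms=3b +1463.415ms=3b
Σ=6b of 6 (123bpm 3/4) — PASS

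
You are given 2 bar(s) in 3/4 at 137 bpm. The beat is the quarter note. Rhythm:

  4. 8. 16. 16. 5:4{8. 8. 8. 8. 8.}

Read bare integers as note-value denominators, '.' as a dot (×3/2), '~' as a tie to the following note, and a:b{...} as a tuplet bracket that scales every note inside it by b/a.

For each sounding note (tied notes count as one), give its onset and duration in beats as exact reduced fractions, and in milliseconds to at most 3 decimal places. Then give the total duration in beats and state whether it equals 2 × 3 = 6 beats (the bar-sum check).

1) 0.0ms=0b +656.934ms=3/2b
2) 656.934ms=3/2b +328.467ms=3/4b
3) 985.401ms=9/4b +164.234ms=3/8b
4) 1149.635ms=21/8b +164.234ms=3/8b
5) 1313.869ms=3b +262.774ms=3/5b
6) 1576.642ms=18/5b +262.774ms=3/5b
7) 1839.416ms=21/5b +262.774ms=3/5b
8) 2102.19ms=24/5b +262.774ms=3/5b
9) 2364.964ms=27/5b +262.774ms=3/5b
Σ=6b of 6 (137bpm 3/4) — PASS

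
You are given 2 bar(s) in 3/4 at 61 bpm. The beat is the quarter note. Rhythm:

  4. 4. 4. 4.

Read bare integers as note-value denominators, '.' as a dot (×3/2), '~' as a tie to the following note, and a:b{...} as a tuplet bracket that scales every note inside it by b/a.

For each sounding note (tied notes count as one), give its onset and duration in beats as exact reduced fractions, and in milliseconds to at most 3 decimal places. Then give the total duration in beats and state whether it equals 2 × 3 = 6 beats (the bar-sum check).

1) 0.0ms=0b +1475.41ms=3/2b
2) 1475.41ms=3/2b +1475.41ms=3/2b
3) 2950.82ms=3b +1475.41ms=3/2b
4) 4426.23ms=9/2b +1475.41ms=3/2b
Σ=6b of 6 (61bpm 3/4) — PASS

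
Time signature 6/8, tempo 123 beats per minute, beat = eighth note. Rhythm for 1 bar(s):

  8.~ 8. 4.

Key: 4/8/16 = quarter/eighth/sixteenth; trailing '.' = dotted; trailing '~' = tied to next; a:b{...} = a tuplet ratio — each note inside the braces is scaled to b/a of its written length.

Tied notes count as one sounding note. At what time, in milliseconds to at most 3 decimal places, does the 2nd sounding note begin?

1. 0.0ms @ 0 + 1463.415ms (3)
2. 1463.415ms @ 3 + 1463.415ms (3)

note 2 onset = 3b = 1463.415ms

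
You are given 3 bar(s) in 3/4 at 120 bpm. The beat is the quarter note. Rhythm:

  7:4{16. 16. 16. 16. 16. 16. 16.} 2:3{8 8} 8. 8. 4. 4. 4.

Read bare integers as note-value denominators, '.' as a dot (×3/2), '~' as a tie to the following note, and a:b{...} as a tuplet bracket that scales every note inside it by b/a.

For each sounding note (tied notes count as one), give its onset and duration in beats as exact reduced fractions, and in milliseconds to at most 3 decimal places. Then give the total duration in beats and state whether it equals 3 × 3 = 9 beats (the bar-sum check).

1) 0.0ms=0b +107.143ms=3/14b
2) 107.143ms=3/14b +107.143ms=3/14b
3) 214.286ms=3/7b +107.143ms=3/14b
4) 321.429ms=9/14b +107.143ms=3/14b
5) 428.571ms=6/7b +107.143ms=3/14b
6) 535.714ms=15/14b +107.143ms=3/14b
7) 642.857ms=9/7b +107.143ms=3/14b
8) 750.0ms=3/2b +375.0ms=3/4b
9) 1125.0ms=9/4b +375.0ms=3/4b
10) 1500.0ms=3b +375.0ms=3/4b
11) 1875.0ms=15/4b +375.0ms=3/4b
12) 2250.0ms=9/2b +750.0ms=3/2b
13) 3000.0ms=6b +750.0ms=3/2b
14) 3750.0ms=15/2b +750.0ms=3/2b
Σ=9b of 9 (120bpm 3/4) — PASS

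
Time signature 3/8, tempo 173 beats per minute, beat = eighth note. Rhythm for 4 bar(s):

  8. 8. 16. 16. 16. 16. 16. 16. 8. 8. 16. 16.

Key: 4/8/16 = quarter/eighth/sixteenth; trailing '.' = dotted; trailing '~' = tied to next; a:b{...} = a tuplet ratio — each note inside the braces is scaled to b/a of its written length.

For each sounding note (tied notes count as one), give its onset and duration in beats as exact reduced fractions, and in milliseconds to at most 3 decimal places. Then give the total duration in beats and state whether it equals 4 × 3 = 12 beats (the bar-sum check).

1) 0.0ms=0b +520.231ms=3/2b
2) 520.231ms=3/2b +520.231ms=3/2b
3) 1040.462ms=3b +260.116ms=3/4b
4) 1300.578ms=15/4b +260.116ms=3/4b
5) 1560.694ms=9/2b +260.116ms=3/4b
6) 1820.809ms=21/4b +260.116ms=3/4b
7) 2080.925ms=6b +260.116ms=3/4b
8) 2341.04ms=27/4b +260.116ms=3/4b
9) 2601.156ms=15/2b +520.231ms=3/2b
10) 3121.387ms=9b +520.231ms=3/2b
11) 3641.618ms=21/2b +260.116ms=3/4b
12) 3901.734ms=45/4b +260.116ms=3/4b
Σ=12b of 12 (173bpm 3/8) — PASS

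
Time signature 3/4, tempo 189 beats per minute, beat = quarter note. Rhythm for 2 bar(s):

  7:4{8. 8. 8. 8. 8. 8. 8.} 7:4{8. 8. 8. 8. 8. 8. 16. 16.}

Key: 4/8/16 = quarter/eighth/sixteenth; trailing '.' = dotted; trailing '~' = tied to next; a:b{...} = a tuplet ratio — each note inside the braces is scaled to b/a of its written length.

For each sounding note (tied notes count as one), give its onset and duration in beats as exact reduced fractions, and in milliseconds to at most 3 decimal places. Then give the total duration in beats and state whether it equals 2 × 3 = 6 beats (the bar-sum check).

1) 0.0ms=0b +136.054ms=3/7b
2) 136.054ms=3/7b +136.054ms=3/7b
3) 272.109ms=6/7b +136.054ms=3/7b
4) 408.163ms=9/7b +136.054ms=3/7b
5) 544.218ms=12/7b +136.054ms=3/7b
6) 680.272ms=15/7b +136.054ms=3/7b
7) 816.327ms=18/7b +136.054ms=3/7b
8) 952.381ms=3b +136.054ms=3/7b
9) 1088.435ms=24/7b +136.054ms=3/7b
10) 1224.49ms=27/7b +136.054ms=3/7b
11) 1360.544ms=30/7b +136.054ms=3/7b
12) 1496.599ms=33/7b +136.054ms=3/7b
13) 1632.653ms=36/7b +136.054ms=3/7b
14) 1768.707ms=39/7b +68.027ms=3/14b
15) 1836.735ms=81/14b +68.027ms=3/14b
Σ=6b of 6 (189bpm 3/4) — PASS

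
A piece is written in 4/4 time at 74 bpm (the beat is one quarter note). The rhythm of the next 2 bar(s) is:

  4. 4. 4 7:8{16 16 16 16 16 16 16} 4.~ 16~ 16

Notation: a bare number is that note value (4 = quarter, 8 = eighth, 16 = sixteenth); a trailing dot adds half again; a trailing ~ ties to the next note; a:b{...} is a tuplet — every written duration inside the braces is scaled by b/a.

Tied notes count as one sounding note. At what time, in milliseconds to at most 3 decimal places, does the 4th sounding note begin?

note 4 onset = 4b = 3243.243ms

1. 0.0ms @ 0 + 1216.216ms (3/2)
2. 1216.216ms @ 3/2 + 1216.216ms (3/2)
3. 2432.432ms @ 3 + 810.811ms (1)
4. 3243.243ms @ 4 + 231.66ms (2/7)
5. 3474.903ms @ 30/7 + 231.66ms (2/7)
6. 3706.564ms @ 32/7 + 231.66ms (2/7)
7. 3938.224ms @ 34/7 + 231.66ms (2/7)
8. 4169.884ms @ 36/7 + 231.66ms (2/7)
9. 4401.544ms @ 38/7 + 231.66ms (2/7)
10. 4633.205ms @ 40/7 + 231.66ms (2/7)
11. 4864.865ms @ 6 + 1621.622ms (2)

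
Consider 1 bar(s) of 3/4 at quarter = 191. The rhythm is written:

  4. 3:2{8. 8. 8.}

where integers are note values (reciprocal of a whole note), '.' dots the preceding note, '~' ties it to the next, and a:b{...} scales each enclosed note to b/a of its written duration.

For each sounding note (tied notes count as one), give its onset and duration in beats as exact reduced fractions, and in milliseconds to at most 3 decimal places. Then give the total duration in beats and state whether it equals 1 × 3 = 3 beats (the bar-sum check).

1) 0.0ms=0b +471.204ms=3/2b
2) 471.204ms=3/2b +157.068ms=1/2b
3) 628.272ms=2b +157.068ms=1/2b
4) 785.34ms=5/2b +157.068ms=1/2b
Σ=3b of 3 (191bpm 3/4) — PASS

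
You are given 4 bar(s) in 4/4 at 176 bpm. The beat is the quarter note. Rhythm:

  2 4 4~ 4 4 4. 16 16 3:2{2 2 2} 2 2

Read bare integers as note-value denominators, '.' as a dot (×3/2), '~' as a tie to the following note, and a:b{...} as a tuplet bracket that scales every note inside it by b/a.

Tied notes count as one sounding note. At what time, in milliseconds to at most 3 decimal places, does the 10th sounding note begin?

note 10 onset = 32/3b = 3636.364ms

1. 0.0ms @ 0 + 681.818ms (2)
2. 681.818ms @ 2 + 340.909ms (1)
3. 1022.727ms @ 3 + 681.818ms (2)
4. 1704.545ms @ 5 + 340.909ms (1)
5. 2045.455ms @ 6 + 511.364ms (3/2)
6. 2556.818ms @ 15/2 + 85.227ms (1/4)
7. 2642.045ms @ 31/4 + 85.227ms (1/4)
8. 2727.273ms @ 8 + 454.545ms (4/3)
9. 3181.818ms @ 28/3 + 454.545ms (4/3)
10. 3636.364ms @ 32/3 + 454.545ms (4/3)
11. 4090.909ms @ 12 + 681.818ms (2)
12. 4772.727ms @ 14 + 681.818ms (2)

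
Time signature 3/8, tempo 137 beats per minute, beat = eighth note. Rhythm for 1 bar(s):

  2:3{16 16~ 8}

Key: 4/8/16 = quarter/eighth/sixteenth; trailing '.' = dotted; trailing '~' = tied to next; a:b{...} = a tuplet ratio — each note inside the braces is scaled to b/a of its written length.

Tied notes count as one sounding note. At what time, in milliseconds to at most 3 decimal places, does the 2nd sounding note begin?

note 2 onset = 3/4b = 328.467ms

1. 0.0ms @ 0 + 328.467ms (3/4)
2. 328.467ms @ 3/4 + 985.401ms (9/4)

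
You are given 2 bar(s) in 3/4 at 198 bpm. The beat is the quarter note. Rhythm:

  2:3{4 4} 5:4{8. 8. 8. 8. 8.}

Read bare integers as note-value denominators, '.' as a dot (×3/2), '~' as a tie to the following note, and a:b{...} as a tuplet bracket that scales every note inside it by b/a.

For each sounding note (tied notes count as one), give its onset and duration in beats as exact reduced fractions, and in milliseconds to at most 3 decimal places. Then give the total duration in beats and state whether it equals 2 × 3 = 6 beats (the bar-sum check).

1) 0.0ms=0b +454.545ms=3/2b
2) 454.545ms=3/2b +454.545ms=3/2b
3) 909.091ms=3b +181.818ms=3/5b
4) 1090.909ms=18/5b +181.818ms=3/5b
5) 1272.727ms=21/5b +181.818ms=3/5b
6) 1454.545ms=24/5b +181.818ms=3/5b
7) 1636.364ms=27/5b +181.818ms=3/5b
Σ=6b of 6 (198bpm 3/4) — PASS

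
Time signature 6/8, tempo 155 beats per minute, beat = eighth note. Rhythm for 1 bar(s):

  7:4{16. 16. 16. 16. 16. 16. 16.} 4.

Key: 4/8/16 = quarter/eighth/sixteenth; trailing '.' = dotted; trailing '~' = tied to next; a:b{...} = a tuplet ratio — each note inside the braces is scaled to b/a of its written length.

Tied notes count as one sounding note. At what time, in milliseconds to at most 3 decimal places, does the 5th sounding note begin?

note 5 onset = 12/7b = 663.594ms

1. 0.0ms @ 0 + 165.899ms (3/7)
2. 165.899ms @ 3/7 + 165.899ms (3/7)
3. 331.797ms @ 6/7 + 165.899ms (3/7)
4. 497.696ms @ 9/7 + 165.899ms (3/7)
5. 663.594ms @ 12/7 + 165.899ms (3/7)
6. 829.493ms @ 15/7 + 165.899ms (3/7)
7. 995.392ms @ 18/7 + 165.899ms (3/7)
8. 1161.29ms @ 3 + 1161.29ms (3)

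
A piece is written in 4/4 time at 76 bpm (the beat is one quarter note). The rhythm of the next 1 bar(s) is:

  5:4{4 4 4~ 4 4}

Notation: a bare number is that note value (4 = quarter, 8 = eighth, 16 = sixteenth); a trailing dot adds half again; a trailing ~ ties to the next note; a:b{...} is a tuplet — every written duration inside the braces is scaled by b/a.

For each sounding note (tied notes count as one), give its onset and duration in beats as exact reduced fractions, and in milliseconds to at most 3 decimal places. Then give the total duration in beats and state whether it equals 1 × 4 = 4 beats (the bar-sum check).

1) 0.0ms=0b +631.579ms=4/5b
2) 631.579ms=4/5b +631.579ms=4/5b
3) 1263.158ms=8/5b +1263.158ms=8/5b
4) 2526.316ms=16/5b +631.579ms=4/5b
Σ=4b of 4 (76bpm 4/4) — PASS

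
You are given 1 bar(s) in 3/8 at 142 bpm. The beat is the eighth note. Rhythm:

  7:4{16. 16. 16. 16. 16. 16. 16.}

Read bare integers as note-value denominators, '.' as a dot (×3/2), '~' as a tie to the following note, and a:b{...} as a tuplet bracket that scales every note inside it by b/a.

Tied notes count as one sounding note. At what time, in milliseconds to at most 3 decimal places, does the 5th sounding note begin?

note 5 onset = 12/7b = 724.346ms

1. 0.0ms @ 0 + 181.087ms (3/7)
2. 181.087ms @ 3/7 + 181.087ms (3/7)
3. 362.173ms @ 6/7 + 181.087ms (3/7)
4. 543.26ms @ 9/7 + 181.087ms (3/7)
5. 724.346ms @ 12/7 + 181.087ms (3/7)
6. 905.433ms @ 15/7 + 181.087ms (3/7)
7. 1086.519ms @ 18/7 + 181.087ms (3/7)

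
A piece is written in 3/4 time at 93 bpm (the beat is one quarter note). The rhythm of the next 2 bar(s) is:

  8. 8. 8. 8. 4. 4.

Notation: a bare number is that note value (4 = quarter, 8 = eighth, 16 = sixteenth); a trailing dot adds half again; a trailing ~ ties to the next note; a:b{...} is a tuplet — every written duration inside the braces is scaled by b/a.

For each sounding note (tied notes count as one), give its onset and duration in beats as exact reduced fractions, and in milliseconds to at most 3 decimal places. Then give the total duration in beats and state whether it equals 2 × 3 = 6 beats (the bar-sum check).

1) 0.0ms=0b +483.871ms=3/4b
2) 483.871ms=3/4b +483.871ms=3/4b
3) 967.742ms=3/2b +483.871ms=3/4b
4) 1451.613ms=9/4b +483.871ms=3/4b
5) 1935.484ms=3b +967.742ms=3/2b
6) 2903.226ms=9/2b +967.742ms=3/2b
Σ=6b of 6 (93bpm 3/4) — PASS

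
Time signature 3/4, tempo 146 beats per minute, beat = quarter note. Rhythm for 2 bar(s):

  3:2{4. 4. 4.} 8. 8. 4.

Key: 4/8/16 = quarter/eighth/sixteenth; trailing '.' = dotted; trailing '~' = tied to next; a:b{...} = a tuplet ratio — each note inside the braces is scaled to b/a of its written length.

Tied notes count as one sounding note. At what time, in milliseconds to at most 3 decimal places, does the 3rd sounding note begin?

1. 0.0ms @ 0 + 410.959ms (1)
2. 410.959ms @ 1 + 410.959ms (1)
3. 821.918ms @ 2 + 410.959ms (1)
4. 1232.877ms @ 3 + 308.219ms (3/4)
5. 1541.096ms @ 15/4 + 308.219ms (3/4)
6. 1849.315ms @ 9/2 + 616.438ms (3/2)

note 3 onset = 2b = 821.918ms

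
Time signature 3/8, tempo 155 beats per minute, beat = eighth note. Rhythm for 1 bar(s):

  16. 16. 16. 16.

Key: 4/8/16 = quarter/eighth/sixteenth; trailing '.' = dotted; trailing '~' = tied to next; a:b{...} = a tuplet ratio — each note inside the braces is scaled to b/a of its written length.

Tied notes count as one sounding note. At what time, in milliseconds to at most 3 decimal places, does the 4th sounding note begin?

note 4 onset = 9/4b = 870.968ms

1. 0.0ms @ 0 + 290.323ms (3/4)
2. 290.323ms @ 3/4 + 290.323ms (3/4)
3. 580.645ms @ 3/2 + 290.323ms (3/4)
4. 870.968ms @ 9/4 + 290.323ms (3/4)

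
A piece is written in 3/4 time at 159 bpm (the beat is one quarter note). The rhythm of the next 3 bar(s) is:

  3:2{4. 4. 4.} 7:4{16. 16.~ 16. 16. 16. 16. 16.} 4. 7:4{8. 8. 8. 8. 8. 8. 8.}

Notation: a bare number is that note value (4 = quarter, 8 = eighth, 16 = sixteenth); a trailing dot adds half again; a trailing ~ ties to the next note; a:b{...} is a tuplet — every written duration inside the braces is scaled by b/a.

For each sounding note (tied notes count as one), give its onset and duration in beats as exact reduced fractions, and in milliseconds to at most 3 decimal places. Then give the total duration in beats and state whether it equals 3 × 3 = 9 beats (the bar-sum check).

1) 0.0ms=0b +377.358ms=1b
2) 377.358ms=1b +377.358ms=1b
3) 754.717ms=2b +377.358ms=1b
4) 1132.075ms=3b +80.863ms=3/14b
5) 1212.938ms=45/14b +161.725ms=3/7b
6) 1374.663ms=51/14b +80.863ms=3/14b
7) 1455.526ms=27/7b +80.863ms=3/14b
8) 1536.388ms=57/14b +80.863ms=3/14b
9) 1617.251ms=30/7b +80.863ms=3/14b
10) 1698.113ms=9/2b +566.038ms=3/2b
11) 2264.151ms=6b +161.725ms=3/7b
12) 2425.876ms=45/7b +161.725ms=3/7b
13) 2587.601ms=48/7b +161.725ms=3/7b
14) 2749.326ms=51/7b +161.725ms=3/7b
15) 2911.051ms=54/7b +161.725ms=3/7b
16) 3072.776ms=57/7b +161.725ms=3/7b
17) 3234.501ms=60/7b +161.725ms=3/7b
Σ=9b of 9 (159bpm 3/4) — PASS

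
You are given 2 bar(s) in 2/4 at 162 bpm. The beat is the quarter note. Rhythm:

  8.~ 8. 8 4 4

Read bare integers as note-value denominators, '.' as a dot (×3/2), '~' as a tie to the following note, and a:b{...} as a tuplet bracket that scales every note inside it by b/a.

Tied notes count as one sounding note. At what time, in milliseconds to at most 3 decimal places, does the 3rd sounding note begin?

note 3 onset = 2b = 740.741ms

1. 0.0ms @ 0 + 555.556ms (3/2)
2. 555.556ms @ 3/2 + 185.185ms (1/2)
3. 740.741ms @ 2 + 370.37ms (1)
4. 1111.111ms @ 3 + 370.37ms (1)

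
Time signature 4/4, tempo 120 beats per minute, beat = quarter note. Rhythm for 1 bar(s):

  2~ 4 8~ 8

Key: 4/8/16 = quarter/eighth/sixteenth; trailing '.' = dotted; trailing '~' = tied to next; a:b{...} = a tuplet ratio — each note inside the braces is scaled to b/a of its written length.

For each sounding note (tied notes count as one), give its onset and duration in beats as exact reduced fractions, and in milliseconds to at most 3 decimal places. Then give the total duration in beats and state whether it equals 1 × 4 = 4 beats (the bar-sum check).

1) 0.0ms=0b +1500.0ms=3b
2) 1500.0ms=3b +500.0ms=1b
Σ=4b of 4 (120bpm 4/4) — PASS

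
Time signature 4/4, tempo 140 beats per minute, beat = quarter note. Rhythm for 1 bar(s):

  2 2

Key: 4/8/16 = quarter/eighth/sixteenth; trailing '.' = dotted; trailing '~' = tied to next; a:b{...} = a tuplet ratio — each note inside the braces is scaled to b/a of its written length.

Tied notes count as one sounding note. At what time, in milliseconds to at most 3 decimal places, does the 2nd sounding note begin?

note 2 onset = 2b = 857.143ms

1. 0.0ms @ 0 + 857.143ms (2)
2. 857.143ms @ 2 + 857.143ms (2)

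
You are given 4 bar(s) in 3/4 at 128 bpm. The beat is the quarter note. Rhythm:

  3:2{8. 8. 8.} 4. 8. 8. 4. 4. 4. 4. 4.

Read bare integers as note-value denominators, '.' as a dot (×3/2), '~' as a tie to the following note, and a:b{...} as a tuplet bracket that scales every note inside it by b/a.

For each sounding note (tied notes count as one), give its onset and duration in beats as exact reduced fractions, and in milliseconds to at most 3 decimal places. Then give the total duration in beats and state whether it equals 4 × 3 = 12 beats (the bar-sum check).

1) 0.0ms=0b +234.375ms=1/2b
2) 234.375ms=1/2b +234.375ms=1/2b
3) 468.75ms=1b +234.375ms=1/2b
4) 703.125ms=3/2b +703.125ms=3/2b
5) 1406.25ms=3b +351.562ms=3/4b
6) 1757.812ms=15/4b +351.562ms=3/4b
7) 2109.375ms=9/2b +703.125ms=3/2b
8) 2812.5ms=6b +703.125ms=3/2b
9) 3515.625ms=15/2b +703.125ms=3/2b
10) 4218.75ms=9b +703.125ms=3/2b
11) 4921.875ms=21/2b +703.125ms=3/2b
Σ=12b of 12 (128bpm 3/4) — PASS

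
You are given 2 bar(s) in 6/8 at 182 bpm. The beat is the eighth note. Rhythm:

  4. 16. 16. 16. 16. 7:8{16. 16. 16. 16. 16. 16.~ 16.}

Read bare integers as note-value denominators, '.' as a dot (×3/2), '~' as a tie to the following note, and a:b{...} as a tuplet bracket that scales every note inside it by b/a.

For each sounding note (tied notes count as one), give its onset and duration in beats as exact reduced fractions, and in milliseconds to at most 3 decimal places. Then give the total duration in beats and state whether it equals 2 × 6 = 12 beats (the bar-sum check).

1) 0.0ms=0b +989.011ms=3b
2) 989.011ms=3b +247.253ms=3/4b
3) 1236.264ms=15/4b +247.253ms=3/4b
4) 1483.516ms=9/2b +247.253ms=3/4b
5) 1730.769ms=21/4b +247.253ms=3/4b
6) 1978.022ms=6b +282.575ms=6/7b
7) 2260.597ms=48/7b +282.575ms=6/7b
8) 2543.171ms=54/7b +282.575ms=6/7b
9) 2825.746ms=60/7b +282.575ms=6/7b
10) 3108.32ms=66/7b +282.575ms=6/7b
11) 3390.895ms=72/7b +565.149ms=12/7b
Σ=12b of 12 (182bpm 6/8) — PASS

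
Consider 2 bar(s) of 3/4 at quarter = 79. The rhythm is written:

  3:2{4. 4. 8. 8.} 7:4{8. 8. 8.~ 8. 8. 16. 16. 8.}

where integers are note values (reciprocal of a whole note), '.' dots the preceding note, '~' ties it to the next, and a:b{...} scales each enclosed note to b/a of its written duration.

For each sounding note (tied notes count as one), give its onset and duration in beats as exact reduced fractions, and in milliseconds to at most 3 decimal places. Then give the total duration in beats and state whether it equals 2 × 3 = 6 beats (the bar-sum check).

1) 0.0ms=0b +759.494ms=1b
2) 759.494ms=1b +759.494ms=1b
3) 1518.987ms=2b +379.747ms=1/2b
4) 1898.734ms=5/2b +379.747ms=1/2b
5) 2278.481ms=3b +325.497ms=3/7b
6) 2603.978ms=24/7b +325.497ms=3/7b
7) 2929.476ms=27/7b +650.995ms=6/7b
8) 3580.47ms=33/7b +325.497ms=3/7b
9) 3905.967ms=36/7b +162.749ms=3/14b
10) 4068.716ms=75/14b +162.749ms=3/14b
11) 4231.465ms=39/7b +325.497ms=3/7b
Σ=6b of 6 (79bpm 3/4) — PASS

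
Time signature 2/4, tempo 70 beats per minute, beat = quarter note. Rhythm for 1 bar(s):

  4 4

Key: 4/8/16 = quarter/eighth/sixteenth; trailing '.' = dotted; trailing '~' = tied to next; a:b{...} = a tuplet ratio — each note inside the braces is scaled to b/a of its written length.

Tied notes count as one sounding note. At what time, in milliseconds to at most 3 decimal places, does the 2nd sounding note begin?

1. 0.0ms @ 0 + 857.143ms (1)
2. 857.143ms @ 1 + 857.143ms (1)

note 2 onset = 1b = 857.143ms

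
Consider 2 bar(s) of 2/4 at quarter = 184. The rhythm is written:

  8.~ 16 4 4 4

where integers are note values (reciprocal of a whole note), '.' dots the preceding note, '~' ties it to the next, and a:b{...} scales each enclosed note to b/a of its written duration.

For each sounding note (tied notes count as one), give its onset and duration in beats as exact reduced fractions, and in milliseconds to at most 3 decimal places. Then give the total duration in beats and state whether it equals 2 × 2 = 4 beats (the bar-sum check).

1) 0.0ms=0b +326.087ms=1b
2) 326.087ms=1b +326.087ms=1b
3) 652.174ms=2b +326.087ms=1b
4) 978.261ms=3b +326.087ms=1b
Σ=4b of 4 (184bpm 2/4) — PASS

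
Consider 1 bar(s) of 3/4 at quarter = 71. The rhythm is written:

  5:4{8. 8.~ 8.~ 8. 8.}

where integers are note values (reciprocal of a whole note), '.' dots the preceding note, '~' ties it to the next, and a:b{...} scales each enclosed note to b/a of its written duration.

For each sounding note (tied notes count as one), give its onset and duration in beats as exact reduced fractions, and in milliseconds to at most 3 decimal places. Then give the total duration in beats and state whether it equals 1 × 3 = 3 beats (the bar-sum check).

1) 0.0ms=0b +507.042ms=3/5b
2) 507.042ms=3/5b +1521.127ms=9/5b
3) 2028.169ms=12/5b +507.042ms=3/5b
Σ=3b of 3 (71bpm 3/4) — PASS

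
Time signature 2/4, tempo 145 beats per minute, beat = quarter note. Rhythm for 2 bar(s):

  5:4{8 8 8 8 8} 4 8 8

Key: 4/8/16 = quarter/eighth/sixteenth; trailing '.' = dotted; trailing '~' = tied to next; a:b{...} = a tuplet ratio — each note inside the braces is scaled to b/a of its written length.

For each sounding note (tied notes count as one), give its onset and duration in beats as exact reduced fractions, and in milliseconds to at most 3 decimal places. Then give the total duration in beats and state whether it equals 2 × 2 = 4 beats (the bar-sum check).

1) 0.0ms=0b +165.517ms=2/5b
2) 165.517ms=2/5b +165.517ms=2/5b
3) 331.034ms=4/5b +165.517ms=2/5b
4) 496.552ms=6/5b +165.517ms=2/5b
5) 662.069ms=8/5b +165.517ms=2/5b
6) 827.586ms=2b +413.793ms=1b
7) 1241.379ms=3b +206.897ms=1/2b
8) 1448.276ms=7/2b +206.897ms=1/2b
Σ=4b of 4 (145bpm 2/4) — PASS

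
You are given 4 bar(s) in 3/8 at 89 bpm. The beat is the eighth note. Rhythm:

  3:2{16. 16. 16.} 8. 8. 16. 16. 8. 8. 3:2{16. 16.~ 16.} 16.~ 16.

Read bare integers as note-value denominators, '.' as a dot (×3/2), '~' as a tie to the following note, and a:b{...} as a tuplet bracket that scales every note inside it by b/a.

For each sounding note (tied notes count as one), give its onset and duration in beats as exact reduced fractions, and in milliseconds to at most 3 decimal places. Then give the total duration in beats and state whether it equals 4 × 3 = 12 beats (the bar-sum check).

1) 0.0ms=0b +337.079ms=1/2b
2) 337.079ms=1/2b +337.079ms=1/2b
3) 674.157ms=1b +337.079ms=1/2b
4) 1011.236ms=3/2b +1011.236ms=3/2b
5) 2022.472ms=3b +1011.236ms=3/2b
6) 3033.708ms=9/2b +505.618ms=3/4b
7) 3539.326ms=21/4b +505.618ms=3/4b
8) 4044.944ms=6b +1011.236ms=3/2b
9) 5056.18ms=15/2b +1011.236ms=3/2b
10) 6067.416ms=9b +337.079ms=1/2b
11) 6404.494ms=19/2b +674.157ms=1b
12) 7078.652ms=21/2b +1011.236ms=3/2b
Σ=12b of 12 (89bpm 3/8) — PASS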